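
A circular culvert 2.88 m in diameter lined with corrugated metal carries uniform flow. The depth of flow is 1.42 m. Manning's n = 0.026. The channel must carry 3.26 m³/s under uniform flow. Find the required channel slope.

S = 0.0011

For a circular section of diameter D = 2.88 m at depth y = 1.42 m, the central angle is θ = 2 arccos(1 − 2y/D) = 3.114 rad. Then A = (D²/8)(θ − sin θ) = 3.2 m² and P = Dθ/2 = 4.484 m.
Hydraulic radius R = A/P = 3.2/4.484 = 0.7136 m.
From Manning's equation, S = [nQ / (1 A R^(2/3))]² = [0.026 × 3.26 / (1 × 3.2 × 0.7136^(2/3))]² = 0.0011.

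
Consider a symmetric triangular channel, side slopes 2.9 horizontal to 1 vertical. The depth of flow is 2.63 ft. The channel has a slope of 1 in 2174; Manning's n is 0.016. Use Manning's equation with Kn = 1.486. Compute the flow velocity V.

For a triangular section with side slope z = 2.9: A = zy² = 2.9×2.63² = 20.06 ft²; P = 2y√(1+z²) = 2×2.63×3.068 = 16.14 ft.
Hydraulic radius R = A/P = 20.06/16.14 = 1.243 ft.
From Manning's equation, V = (1.486/n) R^(2/3) S^(1/2) = (1.486/0.016) × 1.243^(2/3) × 0.00046^(1/2) = 2.3 ft/s.

V = 2.3 ft/s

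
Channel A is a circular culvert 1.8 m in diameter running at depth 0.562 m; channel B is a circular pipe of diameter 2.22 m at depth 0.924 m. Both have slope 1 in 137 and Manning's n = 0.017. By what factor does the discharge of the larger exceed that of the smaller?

3

Channel A: For a circular section of diameter D = 1.8 m at depth y = 0.562 m, the central angle is θ = 2 arccos(1 − 2y/D) = 2.372 rad. Then A = (D²/8)(θ − sin θ) = 0.6786 m² and P = Dθ/2 = 2.134 m. Hydraulic radius R = A/P = 0.6786/2.134 = 0.3179 m. Q_A = (1/0.017)·0.6786·0.3179^(2/3)·√0.007299 = 1.589 m³/s.
Channel B: For a circular section of diameter D = 2.22 m at depth y = 0.924 m, the central angle is θ = 2 arccos(1 − 2y/D) = 2.805 rad. Then A = (D²/8)(θ − sin θ) = 1.524 m² and P = Dθ/2 = 3.113 m. Hydraulic radius R = A/P = 1.524/3.113 = 0.4896 m. Q_B = (1/0.017)·1.524·0.4896^(2/3)·√0.007299 = 4.759 m³/s.
The larger discharge is 4.759 m³/s and the smaller is 1.589 m³/s; the ratio is 3.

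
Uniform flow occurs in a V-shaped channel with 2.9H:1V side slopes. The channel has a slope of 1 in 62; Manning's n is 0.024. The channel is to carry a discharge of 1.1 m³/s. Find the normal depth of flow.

y_n = 0.449 m

Manning's equation rearranged: A R^(2/3) = nQ / (1·√S) = 0.024 × 1.1 / (√0.01613) = 0.2079.
Try y = 0.488 m: A R^(2/3) = 0.2598 — high.
Try y = 0.327 m: A R^(2/3) = 0.08931 — low.
Try y = 0.449 m: A R^(2/3) = 0.208 — close enough.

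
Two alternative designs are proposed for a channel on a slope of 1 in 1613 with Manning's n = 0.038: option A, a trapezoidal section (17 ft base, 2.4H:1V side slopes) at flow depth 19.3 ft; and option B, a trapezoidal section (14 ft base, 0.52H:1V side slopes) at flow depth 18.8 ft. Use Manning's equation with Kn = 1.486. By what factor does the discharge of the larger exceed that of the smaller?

3.28

Channel A: With bottom width b = 17 ft and side slope z = 2.4: A = (b + zy)y = (17 + 2.4×19.3)×19.3 = 1222 ft²; P = b + 2y√(1+z²) = 17 + 2×19.3×2.6 = 117.4 ft. Hydraulic radius R = A/P = 1222/117.4 = 10.41 ft. Q_A = (1.486/0.038)·1222·10.41^(2/3)·√0.00062 = 5674 ft³/s.
Channel B: With bottom width b = 14 ft and side slope z = 0.52: A = (b + zy)y = (14 + 0.52×18.8)×18.8 = 447 ft²; P = b + 2y√(1+z²) = 14 + 2×18.8×1.127 = 56.38 ft. Hydraulic radius R = A/P = 447/56.38 = 7.928 ft. Q_B = (1.486/0.038)·447·7.928^(2/3)·√0.00062 = 1730 ft³/s.
The larger discharge is 5674 ft³/s and the smaller is 1730 ft³/s; the ratio is 3.28.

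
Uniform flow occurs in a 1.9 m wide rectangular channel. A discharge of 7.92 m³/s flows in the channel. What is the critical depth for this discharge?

y_c = 1.21 m

For a rectangular channel, critical depth y_c = (q²/g)^(1/3) where q = Q/b = 7.92/1.9 = 4.168 m²/s.
So y_c = (4.168²/9.81)^(1/3) = 1.21 m.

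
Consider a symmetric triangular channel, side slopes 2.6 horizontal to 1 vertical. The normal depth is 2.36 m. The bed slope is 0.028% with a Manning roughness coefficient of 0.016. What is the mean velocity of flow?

For a triangular section with side slope z = 2.6: A = zy² = 2.6×2.36² = 14.48 m²; P = 2y√(1+z²) = 2×2.36×2.786 = 13.15 m.
Hydraulic radius R = A/P = 14.48/13.15 = 1.101 m.
From Manning's equation, V = (1/n) R^(2/3) S^(1/2) = (1/0.016) × 1.101^(2/3) × 0.00028^(1/2) = 1.12 m/s.

V = 1.12 m/s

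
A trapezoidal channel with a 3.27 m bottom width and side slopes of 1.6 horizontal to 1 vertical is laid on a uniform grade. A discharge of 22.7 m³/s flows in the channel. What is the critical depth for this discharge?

y_c = 1.35 m

At critical depth, Q² T / (g A³) = 1, i.e. A³/T = Q²/g = 22.7²/9.81 = 52.53.
At y = 1.68 m: A³/T = 116 — high.
At y = 0.937 m: A³/T = 14.24 — low.
At y = 1.35 m: A³/T = 51.9 — ≈ 52.53.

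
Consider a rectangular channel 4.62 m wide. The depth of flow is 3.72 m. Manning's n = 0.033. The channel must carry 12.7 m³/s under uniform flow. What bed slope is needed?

Flow area A = b·y = 4.62 × 3.72 = 17.19 m². Wetted perimeter P = b + 2y = 4.62 + 2×3.72 = 12.06 m.
Hydraulic radius R = A/P = 17.19/12.06 = 1.425 m.
From Manning's equation, S = [nQ / (1 A R^(2/3))]² = [0.033 × 12.7 / (1 × 17.19 × 1.425^(2/3))]² = 0.000371.

S = 0.000371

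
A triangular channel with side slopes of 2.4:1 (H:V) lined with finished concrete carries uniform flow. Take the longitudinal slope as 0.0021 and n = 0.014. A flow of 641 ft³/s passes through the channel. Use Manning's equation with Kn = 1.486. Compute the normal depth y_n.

Manning's equation rearranged: A R^(2/3) = nQ / (1.486·√S) = 0.014 × 641 / (1.486 × √0.0021) = 131.8.
At y = 4.12 ft: A R^(2/3) = 62.53 — low.
At y = 6.94 ft: A R^(2/3) = 251.2 — high.
At y = 5.45 ft: A R^(2/3) = 131.8 — ≈ 131.8.

y_n = 5.45 ft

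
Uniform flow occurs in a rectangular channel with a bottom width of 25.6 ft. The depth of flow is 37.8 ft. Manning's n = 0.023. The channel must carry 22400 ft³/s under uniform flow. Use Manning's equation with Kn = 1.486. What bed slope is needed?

S = 0.00632

Flow area A = b·y = 25.6 × 37.8 = 967.7 ft². Wetted perimeter P = b + 2y = 25.6 + 2×37.8 = 101.2 ft.
Hydraulic radius R = A/P = 967.7/101.2 = 9.562 ft.
From Manning's equation, S = [nQ / (1.486 A R^(2/3))]² = [0.023 × 22400 / (1.486 × 967.7 × 9.562^(2/3))]² = 0.00632.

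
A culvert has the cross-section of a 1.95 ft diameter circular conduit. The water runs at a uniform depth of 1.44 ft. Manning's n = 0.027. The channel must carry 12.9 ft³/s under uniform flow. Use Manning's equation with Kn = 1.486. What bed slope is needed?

For a circular section of diameter D = 1.95 ft at depth y = 1.44 ft, the central angle is θ = 2 arccos(1 − 2y/D) = 4.136 rad. Then A = (D²/8)(θ − sin θ) = 2.364 ft² and P = Dθ/2 = 4.032 ft.
Hydraulic radius R = A/P = 2.364/4.032 = 0.5863 ft.
From Manning's equation, S = [nQ / (1.486 A R^(2/3))]² = [0.027 × 12.9 / (1.486 × 2.364 × 0.5863^(2/3))]² = 0.02.

S = 0.02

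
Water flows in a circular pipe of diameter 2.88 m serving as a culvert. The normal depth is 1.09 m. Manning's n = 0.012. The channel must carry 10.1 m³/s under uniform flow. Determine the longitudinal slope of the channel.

For a circular section of diameter D = 2.88 m at depth y = 1.09 m, the central angle is θ = 2 arccos(1 − 2y/D) = 2.651 rad. Then A = (D²/8)(θ − sin θ) = 2.259 m² and P = Dθ/2 = 3.817 m.
Hydraulic radius R = A/P = 2.259/3.817 = 0.5919 m.
From Manning's equation, S = [nQ / (1 A R^(2/3))]² = [0.012 × 10.1 / (1 × 2.259 × 0.5919^(2/3))]² = 0.00579.

S = 0.00579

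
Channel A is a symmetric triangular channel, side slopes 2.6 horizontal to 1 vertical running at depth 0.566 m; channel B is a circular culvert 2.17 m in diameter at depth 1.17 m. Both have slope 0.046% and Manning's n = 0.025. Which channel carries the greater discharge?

Channel A: For a triangular section with side slope z = 2.6: A = zy² = 2.6×0.566² = 0.8329 m²; P = 2y√(1+z²) = 2×0.566×2.786 = 3.153 m. Hydraulic radius R = A/P = 0.8329/3.153 = 0.2641 m. Q_A = (1/0.025)·0.8329·0.2641^(2/3)·√0.00046 = 0.2942 m³/s.
Channel B: For a circular section of diameter D = 2.17 m at depth y = 1.17 m, the central angle is θ = 2 arccos(1 − 2y/D) = 3.298 rad. Then A = (D²/8)(θ − sin θ) = 2.033 m² and P = Dθ/2 = 3.579 m. Hydraulic radius R = A/P = 2.033/3.579 = 0.5682 m. Q_B = (1/0.025)·2.033·0.5682^(2/3)·√0.00046 = 1.197 m³/s.
Q_A = 0.2942 m³/s vs Q_B = 1.197 m³/s, so channel B carries more.

channel B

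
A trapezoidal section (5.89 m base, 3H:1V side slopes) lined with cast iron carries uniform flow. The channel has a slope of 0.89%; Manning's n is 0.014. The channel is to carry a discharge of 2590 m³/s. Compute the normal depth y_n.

Manning's equation rearranged: A R^(2/3) = nQ / (1·√S) = 0.014 × 2590 / (√0.0089) = 384.4.
Trying y = 7.84 m: A R^(2/3) = 596.1 — over.
Trying y = 6.52 m: A R^(2/3) = 384 — ≈ 384.4.

y_n = 6.52 m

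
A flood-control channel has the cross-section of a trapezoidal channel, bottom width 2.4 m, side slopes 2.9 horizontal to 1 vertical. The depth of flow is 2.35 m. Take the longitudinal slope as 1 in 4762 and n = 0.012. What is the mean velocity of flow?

V = 1.43 m/s

With bottom width b = 2.4 m and side slope z = 2.9: A = (b + zy)y = (2.4 + 2.9×2.35)×2.35 = 21.66 m²; P = b + 2y√(1+z²) = 2.4 + 2×2.35×3.068 = 16.82 m.
Hydraulic radius R = A/P = 21.66/16.82 = 1.288 m.
From Manning's equation, V = (1/n) R^(2/3) S^(1/2) = (1/0.012) × 1.288^(2/3) × 0.00021^(1/2) = 1.43 m/s.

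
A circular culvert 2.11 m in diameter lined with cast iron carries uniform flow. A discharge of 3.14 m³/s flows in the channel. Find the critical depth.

y_c = 0.829 m

At critical depth, Q² T / (g A³) = 1, i.e. A³/T = Q²/g = 3.14²/9.81 = 1.005.
At y = 0.697 m: A³/T = 0.5156 — short.
At y = 1.01 m: A³/T = 2.144 — over.
At y = 0.829 m: A³/T = 1.006 — ≈ 1.005.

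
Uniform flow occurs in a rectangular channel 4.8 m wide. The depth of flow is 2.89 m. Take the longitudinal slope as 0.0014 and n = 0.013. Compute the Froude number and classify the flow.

Flow area A = b·y = 4.8 × 2.89 = 13.87 m². Wetted perimeter P = b + 2y = 4.8 + 2×2.89 = 10.58 m.
Hydraulic radius R = A/P = 13.87/10.58 = 1.311 m.
V = (1/n) R^(2/3) √S = (1/0.013) × 1.311^(2/3) × √0.0014 = 3.448 m/s. Hydraulic depth D_h = A/T = 13.87/4.8 = 2.89 m.
Froude number Fr = V/√(g·D_h) = 3.448/√(9.81×2.89) = 0.648, which is less than 1, so the flow is subcritical.

subcritical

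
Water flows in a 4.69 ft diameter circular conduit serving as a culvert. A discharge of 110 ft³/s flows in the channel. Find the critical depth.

y_c = 3.05 ft

At critical depth, Q² T / (g A³) = 1, i.e. A³/T = Q²/g = 110²/32.2 = 375.8.
Trying y = 2.19 ft: A³/T = 105.8 — low.
Trying y = 3.05 ft: A³/T = 376.1 — matches.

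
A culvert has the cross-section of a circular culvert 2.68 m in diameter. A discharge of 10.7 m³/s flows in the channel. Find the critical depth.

y_c = 1.46 m

At critical depth, Q² T / (g A³) = 1, i.e. A³/T = Q²/g = 10.7²/9.81 = 11.67.
At y = 1.71 m: A³/T = 21.29 — high.
At y = 1.13 m: A³/T = 4.361 — low.
At y = 1.46 m: A³/T = 11.62 — close enough.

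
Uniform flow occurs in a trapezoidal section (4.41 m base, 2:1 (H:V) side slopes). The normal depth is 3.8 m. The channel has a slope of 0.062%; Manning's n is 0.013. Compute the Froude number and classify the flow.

subcritical

With bottom width b = 4.41 m and side slope z = 2: A = (b + zy)y = (4.41 + 2×3.8)×3.8 = 45.64 m²; P = b + 2y√(1+z²) = 4.41 + 2×3.8×2.236 = 21.4 m.
Hydraulic radius R = A/P = 45.64/21.4 = 2.132 m.
V = (1/n) R^(2/3) √S = (1/0.013) × 2.132^(2/3) × √0.00062 = 3.173 m/s. Hydraulic depth D_h = A/T = 45.64/19.61 = 2.327 m.
Froude number Fr = V/√(g·D_h) = 3.173/√(9.81×2.327) = 0.664, which is less than 1, so the flow is subcritical.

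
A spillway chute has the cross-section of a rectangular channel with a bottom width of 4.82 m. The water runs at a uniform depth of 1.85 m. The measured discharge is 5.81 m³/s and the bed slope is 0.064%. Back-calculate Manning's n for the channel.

n = 0.04

Flow area A = b·y = 4.82 × 1.85 = 8.917 m². Wetted perimeter P = b + 2y = 4.82 + 2×1.85 = 8.52 m.
Hydraulic radius R = A/P = 8.917/8.52 = 1.047 m.
Rearranging Manning's equation: n = (1/Q) A R^(2/3) S^(1/2) = (1/5.81) × 8.917 × 1.047^(2/3) × √0.00064 = 0.04.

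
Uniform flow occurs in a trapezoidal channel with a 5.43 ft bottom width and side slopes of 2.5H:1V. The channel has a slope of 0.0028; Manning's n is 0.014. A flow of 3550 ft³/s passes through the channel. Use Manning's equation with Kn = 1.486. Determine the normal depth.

Manning's equation rearranged: A R^(2/3) = nQ / (1.486·√S) = 0.014 × 3550 / (1.486 × √0.0028) = 632.1.
At y = 10.1 ft: A R^(2/3) = 927.7 — high.
At y = 7.67 ft: A R^(2/3) = 478.6 — low.
At y = 8.62 ft: A R^(2/3) = 632.5 — matches.

y_n = 8.62 ft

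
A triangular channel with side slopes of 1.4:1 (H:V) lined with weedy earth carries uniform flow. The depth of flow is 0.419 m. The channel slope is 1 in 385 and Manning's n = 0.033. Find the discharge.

Q = 0.117 m³/s

For a triangular section with side slope z = 1.4: A = zy² = 1.4×0.419² = 0.2458 m²; P = 2y√(1+z²) = 2×0.419×1.72 = 1.442 m.
Hydraulic radius R = A/P = 0.2458/1.442 = 0.1705 m.
Manning's equation: Q = (1/n) A R^(2/3) S^(1/2) = (1/0.033) × 0.2458 × 0.1705^(2/3) × 0.002597^(1/2) = 0.117 m³/s.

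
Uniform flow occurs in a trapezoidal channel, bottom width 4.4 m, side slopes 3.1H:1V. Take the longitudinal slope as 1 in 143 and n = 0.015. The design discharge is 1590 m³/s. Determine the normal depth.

Manning's equation rearranged: A R^(2/3) = nQ / (1·√S) = 0.015 × 1590 / (√0.006993) = 285.2.
Try y = 7.2 m: A R^(2/3) = 464.3 — too large.
Try y = 4.01 m: A R^(2/3) = 114.6 — too small.
Try y = 5.89 m: A R^(2/3) = 285 — ≈ 285.2.

y_n = 5.89 m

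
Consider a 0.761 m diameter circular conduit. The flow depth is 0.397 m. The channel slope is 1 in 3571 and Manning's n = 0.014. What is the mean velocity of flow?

V = 0.402 m/s

For a circular section of diameter D = 0.761 m at depth y = 0.397 m, the central angle is θ = 2 arccos(1 − 2y/D) = 3.228 rad. Then A = (D²/8)(θ − sin θ) = 0.24 m² and P = Dθ/2 = 1.228 m.
Hydraulic radius R = A/P = 0.24/1.228 = 0.1954 m.
From Manning's equation, V = (1/n) R^(2/3) S^(1/2) = (1/0.014) × 0.1954^(2/3) × 0.00028^(1/2) = 0.402 m/s.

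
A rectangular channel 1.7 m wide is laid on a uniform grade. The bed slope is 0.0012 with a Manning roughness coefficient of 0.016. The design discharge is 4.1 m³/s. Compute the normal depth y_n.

y_n = 1.64 m

Manning's equation rearranged: A R^(2/3) = nQ / (1·√S) = 0.016 × 4.1 / (√0.0012) = 1.894.
At y = 2.02 m: A R^(2/3) = 2.438 — too large.
At y = 1.33 m: A R^(2/3) = 1.459 — too small.
At y = 1.64 m: A R^(2/3) = 1.894 — close enough.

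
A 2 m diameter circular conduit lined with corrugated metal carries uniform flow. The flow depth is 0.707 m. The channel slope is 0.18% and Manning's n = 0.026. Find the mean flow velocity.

V = 0.871 m/s

For a circular section of diameter D = 2 m at depth y = 0.707 m, the central angle is θ = 2 arccos(1 − 2y/D) = 2.547 rad. Then A = (D²/8)(θ − sin θ) = 0.9933 m² and P = Dθ/2 = 2.547 m.
Hydraulic radius R = A/P = 0.9933/2.547 = 0.39 m.
From Manning's equation, V = (1/n) R^(2/3) S^(1/2) = (1/0.026) × 0.39^(2/3) × 0.0018^(1/2) = 0.871 m/s.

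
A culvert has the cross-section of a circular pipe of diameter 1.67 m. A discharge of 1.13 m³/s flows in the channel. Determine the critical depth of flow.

y_c = 0.523 m

At critical depth, Q² T / (g A³) = 1, i.e. A³/T = Q²/g = 1.13²/9.81 = 0.1302.
At y = 0.447 m: A³/T = 0.07083 — low.
At y = 0.611 m: A³/T = 0.2375 — high.
At y = 0.523 m: A³/T = 0.1303 — ≈ 0.1302.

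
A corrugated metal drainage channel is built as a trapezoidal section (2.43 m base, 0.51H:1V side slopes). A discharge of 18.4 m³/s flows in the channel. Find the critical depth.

At critical depth, Q² T / (g A³) = 1, i.e. A³/T = Q²/g = 18.4²/9.81 = 34.51.
Trying y = 1.94 m: A³/T = 66.21 — over.
Trying y = 1.19 m: A³/T = 12.95 — short.
Trying y = 1.6 m: A³/T = 34.49 — close enough.

y_c = 1.6 m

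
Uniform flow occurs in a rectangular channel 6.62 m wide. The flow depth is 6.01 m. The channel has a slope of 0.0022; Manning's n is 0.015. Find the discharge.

Flow area A = b·y = 6.62 × 6.01 = 39.79 m². Wetted perimeter P = b + 2y = 6.62 + 2×6.01 = 18.64 m.
Hydraulic radius R = A/P = 39.79/18.64 = 2.134 m.
Manning's equation: Q = (1/n) A R^(2/3) S^(1/2) = (1/0.015) × 39.79 × 2.134^(2/3) × 0.0022^(1/2) = 206 m³/s.

Q = 206 m³/s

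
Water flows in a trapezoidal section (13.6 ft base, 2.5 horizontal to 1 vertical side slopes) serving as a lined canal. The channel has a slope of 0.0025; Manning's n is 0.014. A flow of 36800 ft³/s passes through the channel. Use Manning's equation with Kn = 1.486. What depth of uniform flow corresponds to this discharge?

y_n = 21.1 ft

Manning's equation rearranged: A R^(2/3) = nQ / (1.486·√S) = 0.014 × 36800 / (1.486 × √0.0025) = 6934.
Trying y = 26.2 ft: A R^(2/3) = 11690 — high.
Trying y = 21.1 ft: A R^(2/3) = 6926 — ≈ 6934.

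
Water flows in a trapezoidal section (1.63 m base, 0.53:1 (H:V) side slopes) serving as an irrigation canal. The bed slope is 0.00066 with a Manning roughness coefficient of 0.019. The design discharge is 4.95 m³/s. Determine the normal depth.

y_n = 1.7 m

Manning's equation rearranged: A R^(2/3) = nQ / (1·√S) = 0.019 × 4.95 / (√0.00066) = 3.661.
Try y = 2.09 m: A R^(2/3) = 5.332 — over.
Try y = 1.35 m: A R^(2/3) = 2.438 — short.
Try y = 1.7 m: A R^(2/3) = 3.663 — close enough.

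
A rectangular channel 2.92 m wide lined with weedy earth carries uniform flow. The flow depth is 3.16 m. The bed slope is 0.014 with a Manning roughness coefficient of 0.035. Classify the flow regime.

subcritical

Flow area A = b·y = 2.92 × 3.16 = 9.227 m². Wetted perimeter P = b + 2y = 2.92 + 2×3.16 = 9.24 m.
Hydraulic radius R = A/P = 9.227/9.24 = 0.9986 m.
V = (1/n) R^(2/3) √S = (1/0.035) × 0.9986^(2/3) × √0.014 = 3.377 m/s. Hydraulic depth D_h = A/T = 9.227/2.92 = 3.16 m.
Froude number Fr = V/√(g·D_h) = 3.377/√(9.81×3.16) = 0.607, which is less than 1, so the flow is subcritical.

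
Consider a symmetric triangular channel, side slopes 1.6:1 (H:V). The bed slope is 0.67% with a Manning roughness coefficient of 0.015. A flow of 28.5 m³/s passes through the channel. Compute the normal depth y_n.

y_n = 1.93 m

Manning's equation rearranged: A R^(2/3) = nQ / (1·√S) = 0.015 × 28.5 / (√0.0067) = 5.223.
At y = 1.35 m: A R^(2/3) = 2.01 — short.
At y = 1.93 m: A R^(2/3) = 5.214 — close enough.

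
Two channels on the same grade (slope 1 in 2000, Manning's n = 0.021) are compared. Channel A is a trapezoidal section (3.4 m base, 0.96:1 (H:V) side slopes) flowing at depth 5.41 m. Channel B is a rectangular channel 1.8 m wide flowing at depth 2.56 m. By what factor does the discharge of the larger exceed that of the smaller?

Channel A: With bottom width b = 3.4 m and side slope z = 0.96: A = (b + zy)y = (3.4 + 0.96×5.41)×5.41 = 46.49 m²; P = b + 2y√(1+z²) = 3.4 + 2×5.41×1.386 = 18.4 m. Hydraulic radius R = A/P = 46.49/18.4 = 2.527 m. Q_A = (1/0.021)·46.49·2.527^(2/3)·√0.0005 = 91.84 m³/s.
Channel B: Flow area A = b·y = 1.8 × 2.56 = 4.608 m². Wetted perimeter P = b + 2y = 1.8 + 2×2.56 = 6.92 m. Hydraulic radius R = A/P = 4.608/6.92 = 0.6659 m. Q_B = (1/0.021)·4.608·0.6659^(2/3)·√0.0005 = 3.742 m³/s.
The larger discharge is 91.84 m³/s and the smaller is 3.742 m³/s; the ratio is 24.5.

24.5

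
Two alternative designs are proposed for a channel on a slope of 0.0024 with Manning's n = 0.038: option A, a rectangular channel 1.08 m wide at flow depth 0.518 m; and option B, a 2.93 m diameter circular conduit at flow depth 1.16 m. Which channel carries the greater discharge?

Channel A: Flow area A = b·y = 1.08 × 0.518 = 0.5594 m². Wetted perimeter P = b + 2y = 1.08 + 2×0.518 = 2.116 m. Hydraulic radius R = A/P = 0.5594/2.116 = 0.2644 m. Q_A = (1/0.038)·0.5594·0.2644^(2/3)·√0.0024 = 0.2971 m³/s.
Channel B: For a circular section of diameter D = 2.93 m at depth y = 1.16 m, the central angle is θ = 2 arccos(1 − 2y/D) = 2.722 rad. Then A = (D²/8)(θ − sin θ) = 2.484 m² and P = Dθ/2 = 3.988 m. Hydraulic radius R = A/P = 2.484/3.988 = 0.6229 m. Q_B = (1/0.038)·2.484·0.6229^(2/3)·√0.0024 = 2.336 m³/s.
Q_A = 0.2971 m³/s vs Q_B = 2.336 m³/s, so channel B carries more.

channel B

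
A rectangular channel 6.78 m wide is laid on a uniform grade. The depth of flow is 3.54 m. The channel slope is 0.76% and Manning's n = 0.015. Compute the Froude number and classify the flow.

supercritical

Flow area A = b·y = 6.78 × 3.54 = 24 m². Wetted perimeter P = b + 2y = 6.78 + 2×3.54 = 13.86 m.
Hydraulic radius R = A/P = 24/13.86 = 1.732 m.
V = (1/n) R^(2/3) √S = (1/0.015) × 1.732^(2/3) × √0.0076 = 8.381 m/s. Hydraulic depth D_h = A/T = 24/6.78 = 3.54 m.
Froude number Fr = V/√(g·D_h) = 8.381/√(9.81×3.54) = 1.42, which is greater than 1, so the flow is supercritical.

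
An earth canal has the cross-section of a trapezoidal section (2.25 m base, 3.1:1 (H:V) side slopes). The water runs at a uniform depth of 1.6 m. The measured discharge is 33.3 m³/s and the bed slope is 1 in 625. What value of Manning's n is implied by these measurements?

n = 0.013

With bottom width b = 2.25 m and side slope z = 3.1: A = (b + zy)y = (2.25 + 3.1×1.6)×1.6 = 11.54 m²; P = b + 2y√(1+z²) = 2.25 + 2×1.6×3.257 = 12.67 m.
Hydraulic radius R = A/P = 11.54/12.67 = 0.9103 m.
Rearranging Manning's equation: n = (1/Q) A R^(2/3) S^(1/2) = (1/33.3) × 11.54 × 0.9103^(2/3) × √0.0016 = 0.013.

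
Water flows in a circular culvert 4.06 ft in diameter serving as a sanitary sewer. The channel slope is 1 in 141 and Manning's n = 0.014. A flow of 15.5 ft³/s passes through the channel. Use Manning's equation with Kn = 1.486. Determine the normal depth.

y_n = 0.999 ft

Manning's equation rearranged: A R^(2/3) = nQ / (1.486·√S) = 0.014 × 15.5 / (1.486 × √0.007092) = 1.734.
Trying y = 1.12 ft: A R^(2/3) = 2.175 — over.
Trying y = 0.68 ft: A R^(2/3) = 0.7975 — short.
Trying y = 0.999 ft: A R^(2/3) = 1.735 — ≈ 1.734.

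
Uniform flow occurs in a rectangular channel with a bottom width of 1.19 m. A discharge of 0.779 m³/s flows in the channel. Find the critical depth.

For a rectangular channel, critical depth y_c = (q²/g)^(1/3) where q = Q/b = 0.779/1.19 = 0.6546 m²/s.
So y_c = (0.6546²/9.81)^(1/3) = 0.352 m.

y_c = 0.352 m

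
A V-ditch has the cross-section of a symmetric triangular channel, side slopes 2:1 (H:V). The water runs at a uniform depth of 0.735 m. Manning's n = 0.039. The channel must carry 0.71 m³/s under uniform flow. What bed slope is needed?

S = 0.0029

For a triangular section with side slope z = 2: A = zy² = 2×0.735² = 1.08 m²; P = 2y√(1+z²) = 2×0.735×2.236 = 3.287 m.
Hydraulic radius R = A/P = 1.08/3.287 = 0.3287 m.
From Manning's equation, S = [nQ / (1 A R^(2/3))]² = [0.039 × 0.71 / (1 × 1.08 × 0.3287^(2/3))]² = 0.0029.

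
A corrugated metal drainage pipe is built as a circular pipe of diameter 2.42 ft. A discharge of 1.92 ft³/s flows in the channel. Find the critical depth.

At critical depth, Q² T / (g A³) = 1, i.e. A³/T = Q²/g = 1.92²/32.2 = 0.1145.
Trying y = 0.311 ft: A³/T = 0.02547 — low.
Trying y = 0.501 ft: A³/T = 0.1661 — high.
Trying y = 0.456 ft: A³/T = 0.1149 — ≈ 0.1145.

y_c = 0.456 ft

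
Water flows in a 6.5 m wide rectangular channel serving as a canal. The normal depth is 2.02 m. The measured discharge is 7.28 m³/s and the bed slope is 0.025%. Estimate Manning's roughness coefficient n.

n = 0.033

Flow area A = b·y = 6.5 × 2.02 = 13.13 m². Wetted perimeter P = b + 2y = 6.5 + 2×2.02 = 10.54 m.
Hydraulic radius R = A/P = 13.13/10.54 = 1.246 m.
Rearranging Manning's equation: n = (1/Q) A R^(2/3) S^(1/2) = (1/7.28) × 13.13 × 1.246^(2/3) × √0.00025 = 0.033.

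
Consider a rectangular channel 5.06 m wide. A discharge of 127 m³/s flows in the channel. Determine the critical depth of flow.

y_c = 4 m

For a rectangular channel, critical depth y_c = (q²/g)^(1/3) where q = Q/b = 127/5.06 = 25.1 m²/s.
So y_c = (25.1²/9.81)^(1/3) = 4 m.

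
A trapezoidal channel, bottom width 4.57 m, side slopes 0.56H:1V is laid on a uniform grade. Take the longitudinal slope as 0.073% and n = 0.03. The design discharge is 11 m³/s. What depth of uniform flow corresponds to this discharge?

y_n = 1.91 m

Manning's equation rearranged: A R^(2/3) = nQ / (1·√S) = 0.03 × 11 / (√0.00073) = 12.21.
At y = 2.31 m: A R^(2/3) = 16.73 — high.
At y = 1.43 m: A R^(2/3) = 7.57 — low.
At y = 1.91 m: A R^(2/3) = 12.19 — matches.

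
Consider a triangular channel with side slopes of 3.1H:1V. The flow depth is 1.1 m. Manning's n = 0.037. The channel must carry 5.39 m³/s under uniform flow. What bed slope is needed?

For a triangular section with side slope z = 3.1: A = zy² = 3.1×1.1² = 3.751 m²; P = 2y√(1+z²) = 2×1.1×3.257 = 7.166 m.
Hydraulic radius R = A/P = 3.751/7.166 = 0.5234 m.
From Manning's equation, S = [nQ / (1 A R^(2/3))]² = [0.037 × 5.39 / (1 × 3.751 × 0.5234^(2/3))]² = 0.0067.

S = 0.0067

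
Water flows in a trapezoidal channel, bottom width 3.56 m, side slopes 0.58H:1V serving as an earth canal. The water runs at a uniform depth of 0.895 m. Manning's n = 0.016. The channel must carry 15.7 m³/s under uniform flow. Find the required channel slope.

With bottom width b = 3.56 m and side slope z = 0.58: A = (b + zy)y = (3.56 + 0.58×0.895)×0.895 = 3.651 m²; P = b + 2y√(1+z²) = 3.56 + 2×0.895×1.156 = 5.629 m.
Hydraulic radius R = A/P = 3.651/5.629 = 0.6485 m.
From Manning's equation, S = [nQ / (1 A R^(2/3))]² = [0.016 × 15.7 / (1 × 3.651 × 0.6485^(2/3))]² = 0.00843.

S = 0.00843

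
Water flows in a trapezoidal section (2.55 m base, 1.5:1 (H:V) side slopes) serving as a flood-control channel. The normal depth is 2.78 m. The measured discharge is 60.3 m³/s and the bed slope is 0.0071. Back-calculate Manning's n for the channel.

With bottom width b = 2.55 m and side slope z = 1.5: A = (b + zy)y = (2.55 + 1.5×2.78)×2.78 = 18.68 m²; P = b + 2y√(1+z²) = 2.55 + 2×2.78×1.803 = 12.57 m.
Hydraulic radius R = A/P = 18.68/12.57 = 1.486 m.
Rearranging Manning's equation: n = (1/Q) A R^(2/3) S^(1/2) = (1/60.3) × 18.68 × 1.486^(2/3) × √0.0071 = 0.034.

n = 0.034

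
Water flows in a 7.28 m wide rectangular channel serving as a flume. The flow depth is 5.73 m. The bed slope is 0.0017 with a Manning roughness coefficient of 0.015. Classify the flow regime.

subcritical

Flow area A = b·y = 7.28 × 5.73 = 41.71 m². Wetted perimeter P = b + 2y = 7.28 + 2×5.73 = 18.74 m.
Hydraulic radius R = A/P = 41.71/18.74 = 2.226 m.
V = (1/n) R^(2/3) √S = (1/0.015) × 2.226^(2/3) × √0.0017 = 4.686 m/s. Hydraulic depth D_h = A/T = 41.71/7.28 = 5.73 m.
Froude number Fr = V/√(g·D_h) = 4.686/√(9.81×5.73) = 0.625, which is less than 1, so the flow is subcritical.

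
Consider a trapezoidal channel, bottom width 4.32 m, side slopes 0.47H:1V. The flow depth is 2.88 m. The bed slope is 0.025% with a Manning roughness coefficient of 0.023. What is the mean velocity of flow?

With bottom width b = 4.32 m and side slope z = 0.47: A = (b + zy)y = (4.32 + 0.47×2.88)×2.88 = 16.34 m²; P = b + 2y√(1+z²) = 4.32 + 2×2.88×1.105 = 10.68 m.
Hydraulic radius R = A/P = 16.34/10.68 = 1.529 m.
From Manning's equation, V = (1/n) R^(2/3) S^(1/2) = (1/0.023) × 1.529^(2/3) × 0.00025^(1/2) = 0.913 m/s.

V = 0.913 m/s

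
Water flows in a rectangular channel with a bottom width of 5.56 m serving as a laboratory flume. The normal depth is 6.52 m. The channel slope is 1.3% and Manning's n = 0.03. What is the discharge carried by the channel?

Q = 215 m³/s

Flow area A = b·y = 5.56 × 6.52 = 36.25 m². Wetted perimeter P = b + 2y = 5.56 + 2×6.52 = 18.6 m.
Hydraulic radius R = A/P = 36.25/18.6 = 1.949 m.
Manning's equation: Q = (1/n) A R^(2/3) S^(1/2) = (1/0.03) × 36.25 × 1.949^(2/3) × 0.013^(1/2) = 215 m³/s.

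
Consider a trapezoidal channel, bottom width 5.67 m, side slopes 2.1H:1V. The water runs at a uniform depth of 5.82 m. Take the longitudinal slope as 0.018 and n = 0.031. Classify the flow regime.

supercritical

With bottom width b = 5.67 m and side slope z = 2.1: A = (b + zy)y = (5.67 + 2.1×5.82)×5.82 = 104.1 m²; P = b + 2y√(1+z²) = 5.67 + 2×5.82×2.326 = 32.74 m.
Hydraulic radius R = A/P = 104.1/32.74 = 3.18 m.
V = (1/n) R^(2/3) √S = (1/0.031) × 3.18^(2/3) × √0.018 = 9.359 m/s. Hydraulic depth D_h = A/T = 104.1/30.11 = 3.458 m.
Froude number Fr = V/√(g·D_h) = 9.359/√(9.81×3.458) = 1.61, which is greater than 1, so the flow is supercritical.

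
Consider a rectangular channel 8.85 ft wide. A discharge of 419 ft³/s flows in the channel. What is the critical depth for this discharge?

For a rectangular channel, critical depth y_c = (q²/g)^(1/3) where q = Q/b = 419/8.85 = 47.34 ft²/s.
So y_c = (47.34²/32.2)^(1/3) = 4.11 ft.

y_c = 4.11 ft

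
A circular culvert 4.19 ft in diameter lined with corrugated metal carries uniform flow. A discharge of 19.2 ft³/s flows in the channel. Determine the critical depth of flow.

At critical depth, Q² T / (g A³) = 1, i.e. A³/T = Q²/g = 19.2²/32.2 = 11.45.
Trying y = 0.906 ft: A³/T = 3.063 — low.
Trying y = 1.45 ft: A³/T = 19.05 — high.
Trying y = 1.27 ft: A³/T = 11.41 — matches.

y_c = 1.27 ft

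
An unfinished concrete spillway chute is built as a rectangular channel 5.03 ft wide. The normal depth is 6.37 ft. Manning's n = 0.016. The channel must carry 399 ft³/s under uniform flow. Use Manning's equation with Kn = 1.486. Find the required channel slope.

Flow area A = b·y = 5.03 × 6.37 = 32.04 ft². Wetted perimeter P = b + 2y = 5.03 + 2×6.37 = 17.77 ft.
Hydraulic radius R = A/P = 32.04/17.77 = 1.803 ft.
From Manning's equation, S = [nQ / (1.486 A R^(2/3))]² = [0.016 × 399 / (1.486 × 32.04 × 1.803^(2/3))]² = 0.00819.

S = 0.00819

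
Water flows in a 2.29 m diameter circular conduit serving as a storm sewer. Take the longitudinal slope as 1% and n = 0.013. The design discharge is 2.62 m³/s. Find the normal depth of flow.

Manning's equation rearranged: A R^(2/3) = nQ / (1·√S) = 0.013 × 2.62 / (√0.01) = 0.3406.
At y = 0.44 m: A R^(2/3) = 0.2293 — low.
At y = 0.648 m: A R^(2/3) = 0.4964 — high.
At y = 0.536 m: A R^(2/3) = 0.3412 — matches.

y_n = 0.536 m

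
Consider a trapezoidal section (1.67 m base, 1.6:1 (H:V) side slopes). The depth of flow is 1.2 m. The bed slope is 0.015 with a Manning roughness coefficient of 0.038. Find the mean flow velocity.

V = 2.53 m/s

With bottom width b = 1.67 m and side slope z = 1.6: A = (b + zy)y = (1.67 + 1.6×1.2)×1.2 = 4.308 m²; P = b + 2y√(1+z²) = 1.67 + 2×1.2×1.887 = 6.198 m.
Hydraulic radius R = A/P = 4.308/6.198 = 0.695 m.
From Manning's equation, V = (1/n) R^(2/3) S^(1/2) = (1/0.038) × 0.695^(2/3) × 0.015^(1/2) = 2.53 m/s.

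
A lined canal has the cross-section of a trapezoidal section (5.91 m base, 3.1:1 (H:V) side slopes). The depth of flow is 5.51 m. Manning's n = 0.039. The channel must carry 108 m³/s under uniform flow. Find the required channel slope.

With bottom width b = 5.91 m and side slope z = 3.1: A = (b + zy)y = (5.91 + 3.1×5.51)×5.51 = 126.7 m²; P = b + 2y√(1+z²) = 5.91 + 2×5.51×3.257 = 41.81 m.
Hydraulic radius R = A/P = 126.7/41.81 = 3.03 m.
From Manning's equation, S = [nQ / (1 A R^(2/3))]² = [0.039 × 108 / (1 × 126.7 × 3.03^(2/3))]² = 0.000252.

S = 0.000252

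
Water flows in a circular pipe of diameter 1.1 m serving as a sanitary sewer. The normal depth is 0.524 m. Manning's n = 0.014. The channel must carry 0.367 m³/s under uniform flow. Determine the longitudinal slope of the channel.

S = 0.000772

For a circular section of diameter D = 1.1 m at depth y = 0.524 m, the central angle is θ = 2 arccos(1 − 2y/D) = 3.047 rad. Then A = (D²/8)(θ − sin θ) = 0.4466 m² and P = Dθ/2 = 1.676 m.
Hydraulic radius R = A/P = 0.4466/1.676 = 0.2665 m.
From Manning's equation, S = [nQ / (1 A R^(2/3))]² = [0.014 × 0.367 / (1 × 0.4466 × 0.2665^(2/3))]² = 0.000772.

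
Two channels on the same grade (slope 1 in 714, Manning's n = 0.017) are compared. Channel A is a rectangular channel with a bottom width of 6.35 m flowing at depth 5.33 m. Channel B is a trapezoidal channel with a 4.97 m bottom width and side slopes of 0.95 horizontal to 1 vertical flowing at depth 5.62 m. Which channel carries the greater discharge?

Channel A: Flow area A = b·y = 6.35 × 5.33 = 33.85 m². Wetted perimeter P = b + 2y = 6.35 + 2×5.33 = 17.01 m. Hydraulic radius R = A/P = 33.85/17.01 = 1.99 m. Q_A = (1/0.017)·33.85·1.99^(2/3)·√0.001401 = 117.9 m³/s.
Channel B: With bottom width b = 4.97 m and side slope z = 0.95: A = (b + zy)y = (4.97 + 0.95×5.62)×5.62 = 57.94 m²; P = b + 2y√(1+z²) = 4.97 + 2×5.62×1.379 = 20.47 m. Hydraulic radius R = A/P = 57.94/20.47 = 2.83 m. Q_B = (1/0.017)·57.94·2.83^(2/3)·√0.001401 = 255.2 m³/s.
Q_A = 117.9 m³/s vs Q_B = 255.2 m³/s, so channel B carries more.

channel B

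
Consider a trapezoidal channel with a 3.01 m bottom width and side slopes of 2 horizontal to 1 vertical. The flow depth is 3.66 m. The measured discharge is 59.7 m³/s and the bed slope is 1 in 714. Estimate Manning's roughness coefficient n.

n = 0.037

With bottom width b = 3.01 m and side slope z = 2: A = (b + zy)y = (3.01 + 2×3.66)×3.66 = 37.81 m²; P = b + 2y√(1+z²) = 3.01 + 2×3.66×2.236 = 19.38 m.
Hydraulic radius R = A/P = 37.81/19.38 = 1.951 m.
Rearranging Manning's equation: n = (1/Q) A R^(2/3) S^(1/2) = (1/59.7) × 37.81 × 1.951^(2/3) × √0.001401 = 0.037.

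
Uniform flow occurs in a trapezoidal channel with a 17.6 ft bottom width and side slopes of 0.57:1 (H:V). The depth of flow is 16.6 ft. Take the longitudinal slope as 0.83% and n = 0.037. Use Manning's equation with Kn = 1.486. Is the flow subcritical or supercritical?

With bottom width b = 17.6 ft and side slope z = 0.57: A = (b + zy)y = (17.6 + 0.57×16.6)×16.6 = 449.2 ft²; P = b + 2y√(1+z²) = 17.6 + 2×16.6×1.151 = 55.81 ft.
Hydraulic radius R = A/P = 449.2/55.81 = 8.049 ft.
V = (1.486/n) R^(2/3) √S = (1.486/0.037) × 8.049^(2/3) × √0.0083 = 14.69 ft/s. Hydraulic depth D_h = A/T = 449.2/36.52 = 12.3 ft.
Froude number Fr = V/√(g·D_h) = 14.69/√(32.2×12.3) = 0.738, which is less than 1, so the flow is subcritical.

subcritical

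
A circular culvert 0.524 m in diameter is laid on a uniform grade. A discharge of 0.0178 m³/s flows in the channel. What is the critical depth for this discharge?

At critical depth, Q² T / (g A³) = 1, i.e. A³/T = Q²/g = 0.0178²/9.81 = 0.00003230.
Try y = 0.109 m: A³/T = 0.00008054 — over.
Try y = 0.0698 m: A³/T = 0.00001397 — short.
Try y = 0.0864 m: A³/T = 0.00003236 — ≈ 0.00003230.

y_c = 0.0864 m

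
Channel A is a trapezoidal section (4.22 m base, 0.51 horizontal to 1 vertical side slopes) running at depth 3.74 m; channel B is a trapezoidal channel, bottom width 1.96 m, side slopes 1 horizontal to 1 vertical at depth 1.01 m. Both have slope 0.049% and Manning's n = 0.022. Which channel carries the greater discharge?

channel A

Channel A: With bottom width b = 4.22 m and side slope z = 0.51: A = (b + zy)y = (4.22 + 0.51×3.74)×3.74 = 22.92 m²; P = b + 2y√(1+z²) = 4.22 + 2×3.74×1.123 = 12.62 m. Hydraulic radius R = A/P = 22.92/12.62 = 1.816 m. Q_A = (1/0.022)·22.92·1.816^(2/3)·√0.00049 = 34.33 m³/s.
Channel B: With bottom width b = 1.96 m and side slope z = 1: A = (b + zy)y = (1.96 + 1×1.01)×1.01 = 3 m²; P = b + 2y√(1+z²) = 1.96 + 2×1.01×1.414 = 4.817 m. Hydraulic radius R = A/P = 3/4.817 = 0.6228 m. Q_B = (1/0.022)·3·0.6228^(2/3)·√0.00049 = 2.201 m³/s.
Q_A = 34.33 m³/s vs Q_B = 2.201 m³/s, so channel A carries more.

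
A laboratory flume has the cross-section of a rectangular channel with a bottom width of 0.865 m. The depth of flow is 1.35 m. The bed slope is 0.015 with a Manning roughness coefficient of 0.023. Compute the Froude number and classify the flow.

subcritical

Flow area A = b·y = 0.865 × 1.35 = 1.168 m². Wetted perimeter P = b + 2y = 0.865 + 2×1.35 = 3.565 m.
Hydraulic radius R = A/P = 1.168/3.565 = 0.3276 m.
V = (1/n) R^(2/3) √S = (1/0.023) × 0.3276^(2/3) × √0.015 = 2.53 m/s. Hydraulic depth D_h = A/T = 1.168/0.865 = 1.35 m.
Froude number Fr = V/√(g·D_h) = 2.53/√(9.81×1.35) = 0.695, which is less than 1, so the flow is subcritical.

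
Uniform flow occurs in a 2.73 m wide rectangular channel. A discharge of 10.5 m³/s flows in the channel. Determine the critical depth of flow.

For a rectangular channel, critical depth y_c = (q²/g)^(1/3) where q = Q/b = 10.5/2.73 = 3.846 m²/s.
So y_c = (3.846²/9.81)^(1/3) = 1.15 m.

y_c = 1.15 m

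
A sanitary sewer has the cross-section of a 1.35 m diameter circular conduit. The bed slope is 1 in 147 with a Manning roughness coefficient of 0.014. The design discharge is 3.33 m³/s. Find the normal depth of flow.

y_n = 0.926 m

Manning's equation rearranged: A R^(2/3) = nQ / (1·√S) = 0.014 × 3.33 / (√0.006803) = 0.5652.
Try y = 1.1 m: A R^(2/3) = 0.6902 — over.
Try y = 0.769 m: A R^(2/3) = 0.4299 — short.
Try y = 0.926 m: A R^(2/3) = 0.5655 — ≈ 0.5652.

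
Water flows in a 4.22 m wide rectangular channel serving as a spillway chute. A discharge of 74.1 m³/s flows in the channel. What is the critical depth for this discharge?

For a rectangular channel, critical depth y_c = (q²/g)^(1/3) where q = Q/b = 74.1/4.22 = 17.56 m²/s.
So y_c = (17.56²/9.81)^(1/3) = 3.16 m.

y_c = 3.16 m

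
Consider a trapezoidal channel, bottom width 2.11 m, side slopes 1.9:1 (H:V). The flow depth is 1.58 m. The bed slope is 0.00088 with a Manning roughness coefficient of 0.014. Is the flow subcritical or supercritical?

subcritical

With bottom width b = 2.11 m and side slope z = 1.9: A = (b + zy)y = (2.11 + 1.9×1.58)×1.58 = 8.077 m²; P = b + 2y√(1+z²) = 2.11 + 2×1.58×2.147 = 8.895 m.
Hydraulic radius R = A/P = 8.077/8.895 = 0.9081 m.
V = (1/n) R^(2/3) √S = (1/0.014) × 0.9081^(2/3) × √0.00088 = 1.987 m/s. Hydraulic depth D_h = A/T = 8.077/8.114 = 0.9954 m.
Froude number Fr = V/√(g·D_h) = 1.987/√(9.81×0.9954) = 0.636, which is less than 1, so the flow is subcritical.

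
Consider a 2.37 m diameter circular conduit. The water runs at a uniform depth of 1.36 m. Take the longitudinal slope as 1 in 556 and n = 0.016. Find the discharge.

Q = 5.17 m³/s

For a circular section of diameter D = 2.37 m at depth y = 1.36 m, the central angle is θ = 2 arccos(1 − 2y/D) = 3.438 rad. Then A = (D²/8)(θ − sin θ) = 2.619 m² and P = Dθ/2 = 4.074 m.
Hydraulic radius R = A/P = 2.619/4.074 = 0.6428 m.
Manning's equation: Q = (1/n) A R^(2/3) S^(1/2) = (1/0.016) × 2.619 × 0.6428^(2/3) × 0.001799^(1/2) = 5.17 m³/s.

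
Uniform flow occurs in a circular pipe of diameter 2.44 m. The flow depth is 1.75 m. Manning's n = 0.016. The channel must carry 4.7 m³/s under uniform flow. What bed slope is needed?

For a circular section of diameter D = 2.44 m at depth y = 1.75 m, the central angle is θ = 2 arccos(1 − 2y/D) = 4.04 rad. Then A = (D²/8)(θ − sin θ) = 3.589 m² and P = Dθ/2 = 4.929 m.
Hydraulic radius R = A/P = 3.589/4.929 = 0.7282 m.
From Manning's equation, S = [nQ / (1 A R^(2/3))]² = [0.016 × 4.7 / (1 × 3.589 × 0.7282^(2/3))]² = 0.00067.

S = 0.00067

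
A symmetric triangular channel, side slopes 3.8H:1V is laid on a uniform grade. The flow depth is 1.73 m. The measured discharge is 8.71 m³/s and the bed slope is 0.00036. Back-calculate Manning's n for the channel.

For a triangular section with side slope z = 3.8: A = zy² = 3.8×1.73² = 11.37 m²; P = 2y√(1+z²) = 2×1.73×3.929 = 13.6 m.
Hydraulic radius R = A/P = 11.37/13.6 = 0.8365 m.
Rearranging Manning's equation: n = (1/Q) A R^(2/3) S^(1/2) = (1/8.71) × 11.37 × 0.8365^(2/3) × √0.00036 = 0.022.

n = 0.022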